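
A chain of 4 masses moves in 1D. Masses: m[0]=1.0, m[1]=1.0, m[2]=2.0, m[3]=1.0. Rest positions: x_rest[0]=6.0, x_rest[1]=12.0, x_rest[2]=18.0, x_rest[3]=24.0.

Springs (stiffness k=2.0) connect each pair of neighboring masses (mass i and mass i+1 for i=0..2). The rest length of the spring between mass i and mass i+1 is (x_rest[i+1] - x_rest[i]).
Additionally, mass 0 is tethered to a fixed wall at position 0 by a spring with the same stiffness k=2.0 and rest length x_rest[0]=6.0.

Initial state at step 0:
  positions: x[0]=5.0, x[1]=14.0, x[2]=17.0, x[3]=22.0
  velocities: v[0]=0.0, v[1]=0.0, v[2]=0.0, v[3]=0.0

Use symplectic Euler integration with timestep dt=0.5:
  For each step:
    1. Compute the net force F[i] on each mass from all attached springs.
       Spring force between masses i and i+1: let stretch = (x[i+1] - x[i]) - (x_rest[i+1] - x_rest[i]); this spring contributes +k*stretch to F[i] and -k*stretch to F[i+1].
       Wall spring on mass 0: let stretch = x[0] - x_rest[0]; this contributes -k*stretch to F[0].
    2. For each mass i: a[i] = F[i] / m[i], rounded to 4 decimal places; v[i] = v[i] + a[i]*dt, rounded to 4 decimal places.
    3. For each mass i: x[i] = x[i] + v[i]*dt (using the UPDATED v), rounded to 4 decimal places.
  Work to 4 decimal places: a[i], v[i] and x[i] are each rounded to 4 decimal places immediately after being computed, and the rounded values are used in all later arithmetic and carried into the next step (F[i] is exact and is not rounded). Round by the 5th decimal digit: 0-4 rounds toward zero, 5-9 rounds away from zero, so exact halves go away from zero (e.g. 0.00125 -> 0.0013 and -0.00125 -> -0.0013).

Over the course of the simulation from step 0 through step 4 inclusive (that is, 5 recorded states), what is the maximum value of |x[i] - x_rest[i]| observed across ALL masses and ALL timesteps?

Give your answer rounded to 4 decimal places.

Answer: 2.9687

Derivation:
Step 0: x=[5.0000 14.0000 17.0000 22.0000] v=[0.0000 0.0000 0.0000 0.0000]
Step 1: x=[7.0000 11.0000 17.5000 22.5000] v=[4.0000 -6.0000 1.0000 1.0000]
Step 2: x=[7.5000 9.2500 17.6250 23.5000] v=[1.0000 -3.5000 0.2500 2.0000]
Step 3: x=[5.1250 10.8125 17.1250 24.5625] v=[-4.7500 3.1250 -1.0000 2.1250]
Step 4: x=[3.0313 12.6875 16.9063 24.9063] v=[-4.1875 3.7500 -0.4375 0.6875]
Max displacement = 2.9687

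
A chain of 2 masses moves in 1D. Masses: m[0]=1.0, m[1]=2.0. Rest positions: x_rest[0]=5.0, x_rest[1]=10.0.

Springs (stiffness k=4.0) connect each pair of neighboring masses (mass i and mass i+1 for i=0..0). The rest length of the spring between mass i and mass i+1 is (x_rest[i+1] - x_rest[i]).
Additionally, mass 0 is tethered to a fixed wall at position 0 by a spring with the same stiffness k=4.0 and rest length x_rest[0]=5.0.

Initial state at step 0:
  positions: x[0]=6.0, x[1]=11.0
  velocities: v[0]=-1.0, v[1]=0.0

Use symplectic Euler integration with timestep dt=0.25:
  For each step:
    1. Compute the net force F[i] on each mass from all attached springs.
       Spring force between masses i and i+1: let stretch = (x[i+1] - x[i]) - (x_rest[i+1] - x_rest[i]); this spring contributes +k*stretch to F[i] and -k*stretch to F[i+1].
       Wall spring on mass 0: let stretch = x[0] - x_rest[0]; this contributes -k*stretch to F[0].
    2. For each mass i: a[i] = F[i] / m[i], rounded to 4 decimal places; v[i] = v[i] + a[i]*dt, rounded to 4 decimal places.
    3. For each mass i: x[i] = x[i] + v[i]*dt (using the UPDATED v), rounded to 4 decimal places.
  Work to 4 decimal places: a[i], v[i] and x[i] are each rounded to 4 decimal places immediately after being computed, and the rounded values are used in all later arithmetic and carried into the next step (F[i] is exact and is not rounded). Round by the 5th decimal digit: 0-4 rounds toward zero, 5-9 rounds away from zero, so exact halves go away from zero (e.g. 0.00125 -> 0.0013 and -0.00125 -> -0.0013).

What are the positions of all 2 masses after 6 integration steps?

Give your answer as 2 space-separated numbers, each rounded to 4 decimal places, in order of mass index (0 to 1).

Answer: 5.3211 9.6707

Derivation:
Step 0: x=[6.0000 11.0000] v=[-1.0000 0.0000]
Step 1: x=[5.5000 11.0000] v=[-2.0000 0.0000]
Step 2: x=[5.0000 10.9375] v=[-2.0000 -0.2500]
Step 3: x=[4.7344 10.7578] v=[-1.0625 -0.7188]
Step 4: x=[4.7910 10.4502] v=[0.2265 -1.2305]
Step 5: x=[5.0647 10.0602] v=[1.0947 -1.5601]
Step 6: x=[5.3211 9.6707] v=[1.0255 -1.5579]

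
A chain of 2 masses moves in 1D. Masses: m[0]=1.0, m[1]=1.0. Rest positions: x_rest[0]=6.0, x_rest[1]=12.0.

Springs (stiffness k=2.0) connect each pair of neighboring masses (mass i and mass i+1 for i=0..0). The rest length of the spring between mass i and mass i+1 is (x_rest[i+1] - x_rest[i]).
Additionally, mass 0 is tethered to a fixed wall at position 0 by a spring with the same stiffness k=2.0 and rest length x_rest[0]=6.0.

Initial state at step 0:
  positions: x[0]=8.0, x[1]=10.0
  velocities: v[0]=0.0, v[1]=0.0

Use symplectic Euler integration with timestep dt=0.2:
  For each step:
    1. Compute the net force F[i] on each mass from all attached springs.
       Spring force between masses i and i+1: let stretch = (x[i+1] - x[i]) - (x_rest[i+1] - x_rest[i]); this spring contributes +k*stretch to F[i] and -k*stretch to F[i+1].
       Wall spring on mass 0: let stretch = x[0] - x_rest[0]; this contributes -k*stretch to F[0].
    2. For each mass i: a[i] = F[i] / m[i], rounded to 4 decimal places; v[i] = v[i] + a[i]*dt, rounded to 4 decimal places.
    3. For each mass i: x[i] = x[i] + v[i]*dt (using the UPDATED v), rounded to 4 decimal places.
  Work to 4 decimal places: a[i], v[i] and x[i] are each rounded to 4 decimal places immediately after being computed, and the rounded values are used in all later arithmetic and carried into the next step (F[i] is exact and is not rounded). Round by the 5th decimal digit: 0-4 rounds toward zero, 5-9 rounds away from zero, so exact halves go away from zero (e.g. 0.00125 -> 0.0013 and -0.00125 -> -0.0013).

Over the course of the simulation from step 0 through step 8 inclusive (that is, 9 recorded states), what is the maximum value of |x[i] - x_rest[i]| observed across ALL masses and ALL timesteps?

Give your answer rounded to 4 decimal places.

Step 0: x=[8.0000 10.0000] v=[0.0000 0.0000]
Step 1: x=[7.5200 10.3200] v=[-2.4000 1.6000]
Step 2: x=[6.6624 10.8960] v=[-4.2880 2.8800]
Step 3: x=[5.6105 11.6133] v=[-5.2595 3.5866]
Step 4: x=[4.5900 12.3304] v=[-5.1026 3.5855]
Step 5: x=[3.8215 12.9083] v=[-3.8424 2.8893]
Step 6: x=[3.4742 13.2392] v=[-1.7363 1.6546]
Step 7: x=[3.6302 13.2689] v=[0.7800 0.1486]
Step 8: x=[4.2669 13.0075] v=[3.1834 -1.3069]
Max displacement = 2.5258

Answer: 2.5258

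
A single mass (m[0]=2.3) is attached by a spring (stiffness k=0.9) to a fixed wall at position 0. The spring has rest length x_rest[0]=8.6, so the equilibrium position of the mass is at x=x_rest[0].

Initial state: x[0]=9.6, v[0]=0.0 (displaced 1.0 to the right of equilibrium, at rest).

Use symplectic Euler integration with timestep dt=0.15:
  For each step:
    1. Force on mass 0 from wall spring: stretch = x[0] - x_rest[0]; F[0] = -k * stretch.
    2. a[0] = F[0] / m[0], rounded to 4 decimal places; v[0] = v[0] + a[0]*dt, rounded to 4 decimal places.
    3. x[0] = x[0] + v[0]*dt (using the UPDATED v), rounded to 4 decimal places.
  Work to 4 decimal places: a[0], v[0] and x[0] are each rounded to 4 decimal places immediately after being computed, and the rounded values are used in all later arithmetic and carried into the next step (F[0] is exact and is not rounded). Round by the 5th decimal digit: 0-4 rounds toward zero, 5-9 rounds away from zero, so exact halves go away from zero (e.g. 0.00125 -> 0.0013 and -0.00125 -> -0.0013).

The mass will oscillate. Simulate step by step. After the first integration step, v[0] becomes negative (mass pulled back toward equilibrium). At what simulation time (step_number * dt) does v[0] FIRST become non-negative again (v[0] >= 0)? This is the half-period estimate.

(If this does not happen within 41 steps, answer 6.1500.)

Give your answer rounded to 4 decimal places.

Answer: 5.1000

Derivation:
Step 0: x=[9.6000] v=[0.0000]
Step 1: x=[9.5912] v=[-0.0587]
Step 2: x=[9.5737] v=[-0.1169]
Step 3: x=[9.5476] v=[-0.1741]
Step 4: x=[9.5131] v=[-0.2297]
Step 5: x=[9.4706] v=[-0.2833]
Step 6: x=[9.4204] v=[-0.3344]
Step 7: x=[9.3630] v=[-0.3826]
Step 8: x=[9.2989] v=[-0.4274]
Step 9: x=[9.2286] v=[-0.4684]
Step 10: x=[9.1528] v=[-0.5053]
Step 11: x=[9.0721] v=[-0.5377]
Step 12: x=[8.9873] v=[-0.5654]
Step 13: x=[8.8991] v=[-0.5881]
Step 14: x=[8.8082] v=[-0.6057]
Step 15: x=[8.7155] v=[-0.6179]
Step 16: x=[8.6218] v=[-0.6247]
Step 17: x=[8.5279] v=[-0.6260]
Step 18: x=[8.4346] v=[-0.6218]
Step 19: x=[8.3428] v=[-0.6121]
Step 20: x=[8.2533] v=[-0.5970]
Step 21: x=[8.1668] v=[-0.5766]
Step 22: x=[8.0841] v=[-0.5512]
Step 23: x=[8.0060] v=[-0.5209]
Step 24: x=[7.9331] v=[-0.4860]
Step 25: x=[7.8661] v=[-0.4469]
Step 26: x=[7.8055] v=[-0.4038]
Step 27: x=[7.7519] v=[-0.3572]
Step 28: x=[7.7058] v=[-0.3074]
Step 29: x=[7.6676] v=[-0.2549]
Step 30: x=[7.6376] v=[-0.2002]
Step 31: x=[7.6160] v=[-0.1437]
Step 32: x=[7.6031] v=[-0.0860]
Step 33: x=[7.5990] v=[-0.0275]
Step 34: x=[7.6037] v=[0.0313]
First v>=0 after going negative at step 34, time=5.1000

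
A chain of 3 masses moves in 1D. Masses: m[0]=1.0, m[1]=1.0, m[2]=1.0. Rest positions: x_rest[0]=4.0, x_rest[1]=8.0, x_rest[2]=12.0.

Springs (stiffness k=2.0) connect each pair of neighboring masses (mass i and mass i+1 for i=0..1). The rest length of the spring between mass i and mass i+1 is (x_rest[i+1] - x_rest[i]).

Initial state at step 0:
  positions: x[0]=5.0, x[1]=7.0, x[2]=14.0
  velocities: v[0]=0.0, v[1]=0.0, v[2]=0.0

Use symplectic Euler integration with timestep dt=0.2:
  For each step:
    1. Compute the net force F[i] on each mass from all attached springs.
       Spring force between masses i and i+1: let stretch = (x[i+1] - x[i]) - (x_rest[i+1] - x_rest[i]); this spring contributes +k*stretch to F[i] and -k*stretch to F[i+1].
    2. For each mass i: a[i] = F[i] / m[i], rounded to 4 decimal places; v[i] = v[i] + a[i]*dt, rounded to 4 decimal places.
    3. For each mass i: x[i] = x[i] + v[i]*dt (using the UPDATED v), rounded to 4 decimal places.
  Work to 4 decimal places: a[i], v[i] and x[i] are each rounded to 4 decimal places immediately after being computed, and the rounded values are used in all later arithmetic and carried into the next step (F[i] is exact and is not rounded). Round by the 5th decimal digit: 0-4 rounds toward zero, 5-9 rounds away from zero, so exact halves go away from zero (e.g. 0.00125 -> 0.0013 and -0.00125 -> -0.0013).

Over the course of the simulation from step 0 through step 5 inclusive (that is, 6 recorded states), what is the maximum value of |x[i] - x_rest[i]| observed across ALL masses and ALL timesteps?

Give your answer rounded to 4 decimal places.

Answer: 2.2366

Derivation:
Step 0: x=[5.0000 7.0000 14.0000] v=[0.0000 0.0000 0.0000]
Step 1: x=[4.8400 7.4000 13.7600] v=[-0.8000 2.0000 -1.2000]
Step 2: x=[4.5648 8.1040 13.3312] v=[-1.3760 3.5200 -2.1440]
Step 3: x=[4.2527 8.9430 12.8042] v=[-1.5603 4.1952 -2.6349]
Step 4: x=[3.9959 9.7157 12.2883] v=[-1.2842 3.8636 -2.5794]
Step 5: x=[3.8766 10.2366 11.8866] v=[-0.5963 2.6047 -2.0084]
Max displacement = 2.2366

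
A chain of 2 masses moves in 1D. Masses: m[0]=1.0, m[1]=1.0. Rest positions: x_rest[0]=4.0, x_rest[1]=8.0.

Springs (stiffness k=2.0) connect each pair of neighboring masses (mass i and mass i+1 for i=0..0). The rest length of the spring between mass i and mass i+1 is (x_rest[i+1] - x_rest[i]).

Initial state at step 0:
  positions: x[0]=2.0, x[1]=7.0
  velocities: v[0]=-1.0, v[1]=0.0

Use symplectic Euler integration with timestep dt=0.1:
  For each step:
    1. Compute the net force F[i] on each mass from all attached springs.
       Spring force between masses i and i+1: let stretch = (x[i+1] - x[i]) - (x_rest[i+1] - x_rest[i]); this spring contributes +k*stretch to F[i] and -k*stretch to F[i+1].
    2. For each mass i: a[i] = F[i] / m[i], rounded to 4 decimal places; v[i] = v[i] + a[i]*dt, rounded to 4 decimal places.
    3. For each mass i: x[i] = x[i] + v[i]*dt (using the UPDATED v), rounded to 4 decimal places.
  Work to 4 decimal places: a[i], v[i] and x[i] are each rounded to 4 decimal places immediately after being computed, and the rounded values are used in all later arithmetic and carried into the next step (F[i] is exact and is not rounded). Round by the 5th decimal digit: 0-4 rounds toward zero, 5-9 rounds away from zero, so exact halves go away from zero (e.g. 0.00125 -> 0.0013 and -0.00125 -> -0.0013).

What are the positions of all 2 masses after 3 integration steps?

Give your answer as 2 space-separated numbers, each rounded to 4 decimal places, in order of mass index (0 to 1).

Step 0: x=[2.0000 7.0000] v=[-1.0000 0.0000]
Step 1: x=[1.9200 6.9800] v=[-0.8000 -0.2000]
Step 2: x=[1.8612 6.9388] v=[-0.5880 -0.4120]
Step 3: x=[1.8240 6.8761] v=[-0.3725 -0.6275]

Answer: 1.8240 6.8761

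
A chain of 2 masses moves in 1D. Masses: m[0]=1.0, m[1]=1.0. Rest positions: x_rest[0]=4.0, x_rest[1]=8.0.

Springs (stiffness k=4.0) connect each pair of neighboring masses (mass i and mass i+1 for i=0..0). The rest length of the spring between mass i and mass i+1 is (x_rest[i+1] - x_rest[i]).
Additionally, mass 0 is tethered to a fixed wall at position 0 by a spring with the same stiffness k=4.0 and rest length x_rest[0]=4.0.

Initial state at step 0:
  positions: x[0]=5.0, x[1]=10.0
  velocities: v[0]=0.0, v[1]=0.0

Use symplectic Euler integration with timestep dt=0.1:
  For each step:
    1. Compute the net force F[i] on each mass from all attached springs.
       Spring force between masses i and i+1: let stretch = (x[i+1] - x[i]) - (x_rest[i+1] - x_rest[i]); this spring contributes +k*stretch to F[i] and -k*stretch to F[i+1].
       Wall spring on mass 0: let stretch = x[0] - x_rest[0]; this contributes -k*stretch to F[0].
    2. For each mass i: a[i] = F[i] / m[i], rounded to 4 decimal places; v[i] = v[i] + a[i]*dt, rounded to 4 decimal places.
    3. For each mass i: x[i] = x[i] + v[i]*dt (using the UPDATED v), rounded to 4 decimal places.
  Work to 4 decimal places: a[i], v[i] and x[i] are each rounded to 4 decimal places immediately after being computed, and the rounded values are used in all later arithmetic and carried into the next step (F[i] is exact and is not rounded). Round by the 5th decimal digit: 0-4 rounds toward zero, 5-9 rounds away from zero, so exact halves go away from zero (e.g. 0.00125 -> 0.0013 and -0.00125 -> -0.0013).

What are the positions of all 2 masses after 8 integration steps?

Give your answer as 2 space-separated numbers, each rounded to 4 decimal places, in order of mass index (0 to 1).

Step 0: x=[5.0000 10.0000] v=[0.0000 0.0000]
Step 1: x=[5.0000 9.9600] v=[0.0000 -0.4000]
Step 2: x=[4.9984 9.8816] v=[-0.0160 -0.7840]
Step 3: x=[4.9922 9.7679] v=[-0.0621 -1.1373]
Step 4: x=[4.9773 9.6231] v=[-0.1487 -1.4476]
Step 5: x=[4.9492 9.4525] v=[-0.2813 -1.7059]
Step 6: x=[4.9032 9.2618] v=[-0.4597 -1.9072]
Step 7: x=[4.8355 9.0567] v=[-0.6775 -2.0506]
Step 8: x=[4.7432 8.8428] v=[-0.9232 -2.1391]

Answer: 4.7432 8.8428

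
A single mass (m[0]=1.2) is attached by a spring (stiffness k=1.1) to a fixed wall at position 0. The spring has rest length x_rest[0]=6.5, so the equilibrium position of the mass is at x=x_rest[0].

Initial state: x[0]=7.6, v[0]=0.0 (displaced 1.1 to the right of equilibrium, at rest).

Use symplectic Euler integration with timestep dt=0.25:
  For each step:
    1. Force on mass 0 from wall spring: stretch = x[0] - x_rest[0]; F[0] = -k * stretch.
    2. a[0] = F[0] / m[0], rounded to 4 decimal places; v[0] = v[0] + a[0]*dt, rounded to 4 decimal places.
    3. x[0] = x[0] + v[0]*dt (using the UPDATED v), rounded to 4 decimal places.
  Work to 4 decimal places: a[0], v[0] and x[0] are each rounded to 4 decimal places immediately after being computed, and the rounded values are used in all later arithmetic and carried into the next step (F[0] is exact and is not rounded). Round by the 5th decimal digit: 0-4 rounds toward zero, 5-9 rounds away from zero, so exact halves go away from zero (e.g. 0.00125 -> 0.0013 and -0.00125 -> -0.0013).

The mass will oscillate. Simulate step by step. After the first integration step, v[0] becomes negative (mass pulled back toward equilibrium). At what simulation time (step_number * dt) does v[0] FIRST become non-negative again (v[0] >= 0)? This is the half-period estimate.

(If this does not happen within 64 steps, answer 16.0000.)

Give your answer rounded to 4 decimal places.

Step 0: x=[7.6000] v=[0.0000]
Step 1: x=[7.5370] v=[-0.2521]
Step 2: x=[7.4146] v=[-0.4898]
Step 3: x=[7.2398] v=[-0.6994]
Step 4: x=[7.0226] v=[-0.8690]
Step 5: x=[6.7754] v=[-0.9888]
Step 6: x=[6.5124] v=[-1.0519]
Step 7: x=[6.2487] v=[-1.0548]
Step 8: x=[5.9994] v=[-0.9972]
Step 9: x=[5.7788] v=[-0.8825]
Step 10: x=[5.5995] v=[-0.7172]
Step 11: x=[5.4718] v=[-0.5108]
Step 12: x=[5.4030] v=[-0.2752]
Step 13: x=[5.3971] v=[-0.0238]
Step 14: x=[5.4544] v=[0.2290]
First v>=0 after going negative at step 14, time=3.5000

Answer: 3.5000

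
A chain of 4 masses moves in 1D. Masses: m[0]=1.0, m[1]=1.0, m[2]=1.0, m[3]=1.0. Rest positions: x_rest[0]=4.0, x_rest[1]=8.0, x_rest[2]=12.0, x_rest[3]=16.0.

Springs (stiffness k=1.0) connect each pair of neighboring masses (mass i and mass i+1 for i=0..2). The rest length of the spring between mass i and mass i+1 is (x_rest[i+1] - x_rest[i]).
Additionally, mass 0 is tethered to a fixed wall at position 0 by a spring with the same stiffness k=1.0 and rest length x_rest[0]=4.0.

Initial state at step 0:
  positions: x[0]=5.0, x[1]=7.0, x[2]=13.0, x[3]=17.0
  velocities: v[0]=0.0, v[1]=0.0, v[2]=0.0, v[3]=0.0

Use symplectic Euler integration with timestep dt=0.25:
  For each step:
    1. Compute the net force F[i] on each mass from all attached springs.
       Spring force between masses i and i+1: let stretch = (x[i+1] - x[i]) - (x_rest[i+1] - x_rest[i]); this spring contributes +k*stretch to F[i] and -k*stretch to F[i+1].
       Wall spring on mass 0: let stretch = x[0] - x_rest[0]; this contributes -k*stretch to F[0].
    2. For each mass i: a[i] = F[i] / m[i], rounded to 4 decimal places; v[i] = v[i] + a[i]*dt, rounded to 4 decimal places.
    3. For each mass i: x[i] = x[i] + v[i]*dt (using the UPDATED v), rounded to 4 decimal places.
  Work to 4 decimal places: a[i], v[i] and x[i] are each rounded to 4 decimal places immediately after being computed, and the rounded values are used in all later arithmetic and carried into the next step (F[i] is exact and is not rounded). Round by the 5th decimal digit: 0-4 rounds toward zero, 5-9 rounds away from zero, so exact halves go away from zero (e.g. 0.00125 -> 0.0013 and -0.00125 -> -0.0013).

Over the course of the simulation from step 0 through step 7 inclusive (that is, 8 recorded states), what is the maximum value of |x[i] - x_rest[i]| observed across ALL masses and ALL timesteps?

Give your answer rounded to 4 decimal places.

Answer: 1.5069

Derivation:
Step 0: x=[5.0000 7.0000 13.0000 17.0000] v=[0.0000 0.0000 0.0000 0.0000]
Step 1: x=[4.8125 7.2500 12.8750 17.0000] v=[-0.7500 1.0000 -0.5000 0.0000]
Step 2: x=[4.4766 7.6992 12.6563 16.9922] v=[-1.3438 1.7969 -0.8750 -0.0313]
Step 3: x=[4.0623 8.2568 12.3987 16.9634] v=[-1.6573 2.2305 -1.0303 -0.1153]
Step 4: x=[3.6562 8.8112 12.1676 16.8993] v=[-1.6243 2.2174 -0.9246 -0.2565]
Step 5: x=[3.3438 9.2532 12.0224 16.7895] v=[-1.2496 1.7678 -0.5808 -0.4394]
Step 6: x=[3.1918 9.4989 12.0021 16.6317] v=[-0.6082 0.9828 -0.0813 -0.6312]
Step 7: x=[3.2345 9.5069 12.1147 16.4346] v=[0.1706 0.0318 0.4503 -0.7886]
Max displacement = 1.5069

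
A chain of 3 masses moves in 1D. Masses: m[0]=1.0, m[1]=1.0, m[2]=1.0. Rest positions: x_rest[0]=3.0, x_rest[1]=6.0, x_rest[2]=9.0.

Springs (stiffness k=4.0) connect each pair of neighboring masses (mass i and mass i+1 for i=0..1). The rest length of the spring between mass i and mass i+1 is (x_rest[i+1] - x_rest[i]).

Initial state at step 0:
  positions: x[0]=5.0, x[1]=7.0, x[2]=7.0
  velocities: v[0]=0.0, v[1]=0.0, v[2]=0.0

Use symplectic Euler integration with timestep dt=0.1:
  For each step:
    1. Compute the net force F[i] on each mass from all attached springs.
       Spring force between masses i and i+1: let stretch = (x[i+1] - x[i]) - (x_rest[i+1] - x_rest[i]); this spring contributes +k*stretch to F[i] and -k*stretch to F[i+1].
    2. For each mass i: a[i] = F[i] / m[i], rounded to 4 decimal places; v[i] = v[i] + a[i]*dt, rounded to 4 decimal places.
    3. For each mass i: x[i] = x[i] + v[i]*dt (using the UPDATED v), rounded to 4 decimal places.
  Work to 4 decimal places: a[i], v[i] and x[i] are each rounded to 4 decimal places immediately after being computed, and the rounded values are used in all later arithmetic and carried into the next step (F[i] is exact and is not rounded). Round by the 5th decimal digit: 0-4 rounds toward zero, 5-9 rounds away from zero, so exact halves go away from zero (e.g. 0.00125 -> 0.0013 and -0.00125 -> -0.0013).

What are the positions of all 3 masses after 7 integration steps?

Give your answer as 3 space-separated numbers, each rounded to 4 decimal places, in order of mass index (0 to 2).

Step 0: x=[5.0000 7.0000 7.0000] v=[0.0000 0.0000 0.0000]
Step 1: x=[4.9600 6.9200 7.1200] v=[-0.4000 -0.8000 1.2000]
Step 2: x=[4.8784 6.7696 7.3520] v=[-0.8160 -1.5040 2.3200]
Step 3: x=[4.7525 6.5669 7.6807] v=[-1.2595 -2.0275 3.2870]
Step 4: x=[4.5791 6.3361 8.0849] v=[-1.7337 -2.3077 4.0415]
Step 5: x=[4.3560 6.1050 8.5391] v=[-2.2309 -2.3110 4.5420]
Step 6: x=[4.0829 5.9013 9.0159] v=[-2.7313 -2.0370 4.7684]
Step 7: x=[3.7625 5.7495 9.4882] v=[-3.2039 -1.5185 4.7226]

Answer: 3.7625 5.7495 9.4882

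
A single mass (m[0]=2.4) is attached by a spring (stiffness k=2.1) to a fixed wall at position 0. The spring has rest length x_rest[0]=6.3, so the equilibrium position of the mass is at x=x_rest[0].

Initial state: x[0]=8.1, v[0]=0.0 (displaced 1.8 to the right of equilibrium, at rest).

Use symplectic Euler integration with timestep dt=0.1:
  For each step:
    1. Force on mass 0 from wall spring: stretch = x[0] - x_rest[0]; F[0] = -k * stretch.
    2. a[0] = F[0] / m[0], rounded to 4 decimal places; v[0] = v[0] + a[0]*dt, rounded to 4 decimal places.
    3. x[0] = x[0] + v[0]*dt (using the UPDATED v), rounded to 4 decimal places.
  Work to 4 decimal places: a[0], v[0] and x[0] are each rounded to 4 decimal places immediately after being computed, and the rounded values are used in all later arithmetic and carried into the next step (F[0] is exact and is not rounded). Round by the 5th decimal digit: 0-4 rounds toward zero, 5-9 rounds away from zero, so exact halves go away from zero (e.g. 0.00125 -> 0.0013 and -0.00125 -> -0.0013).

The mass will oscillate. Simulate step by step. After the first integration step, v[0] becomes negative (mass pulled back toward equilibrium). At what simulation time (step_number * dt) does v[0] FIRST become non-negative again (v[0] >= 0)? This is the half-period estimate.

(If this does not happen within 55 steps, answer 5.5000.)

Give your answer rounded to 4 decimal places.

Step 0: x=[8.1000] v=[0.0000]
Step 1: x=[8.0843] v=[-0.1575]
Step 2: x=[8.0529] v=[-0.3136]
Step 3: x=[8.0062] v=[-0.4670]
Step 4: x=[7.9446] v=[-0.6163]
Step 5: x=[7.8686] v=[-0.7602]
Step 6: x=[7.7789] v=[-0.8975]
Step 7: x=[7.6762] v=[-1.0269]
Step 8: x=[7.5615] v=[-1.1473]
Step 9: x=[7.4357] v=[-1.2577]
Step 10: x=[7.3000] v=[-1.3571]
Step 11: x=[7.1555] v=[-1.4446]
Step 12: x=[7.0036] v=[-1.5195]
Step 13: x=[6.8455] v=[-1.5811]
Step 14: x=[6.6826] v=[-1.6288]
Step 15: x=[6.5164] v=[-1.6623]
Step 16: x=[6.3483] v=[-1.6812]
Step 17: x=[6.1798] v=[-1.6854]
Step 18: x=[6.0123] v=[-1.6749]
Step 19: x=[5.8473] v=[-1.6497]
Step 20: x=[5.6863] v=[-1.6101]
Step 21: x=[5.5307] v=[-1.5564]
Step 22: x=[5.3818] v=[-1.4891]
Step 23: x=[5.2409] v=[-1.4088]
Step 24: x=[5.1093] v=[-1.3161]
Step 25: x=[4.9881] v=[-1.2119]
Step 26: x=[4.8784] v=[-1.0971]
Step 27: x=[4.7811] v=[-0.9727]
Step 28: x=[4.6971] v=[-0.8398]
Step 29: x=[4.6271] v=[-0.6996]
Step 30: x=[4.5718] v=[-0.5532]
Step 31: x=[4.5316] v=[-0.4020]
Step 32: x=[4.5069] v=[-0.2473]
Step 33: x=[4.4979] v=[-0.0904]
Step 34: x=[4.5046] v=[0.0673]
First v>=0 after going negative at step 34, time=3.4000

Answer: 3.4000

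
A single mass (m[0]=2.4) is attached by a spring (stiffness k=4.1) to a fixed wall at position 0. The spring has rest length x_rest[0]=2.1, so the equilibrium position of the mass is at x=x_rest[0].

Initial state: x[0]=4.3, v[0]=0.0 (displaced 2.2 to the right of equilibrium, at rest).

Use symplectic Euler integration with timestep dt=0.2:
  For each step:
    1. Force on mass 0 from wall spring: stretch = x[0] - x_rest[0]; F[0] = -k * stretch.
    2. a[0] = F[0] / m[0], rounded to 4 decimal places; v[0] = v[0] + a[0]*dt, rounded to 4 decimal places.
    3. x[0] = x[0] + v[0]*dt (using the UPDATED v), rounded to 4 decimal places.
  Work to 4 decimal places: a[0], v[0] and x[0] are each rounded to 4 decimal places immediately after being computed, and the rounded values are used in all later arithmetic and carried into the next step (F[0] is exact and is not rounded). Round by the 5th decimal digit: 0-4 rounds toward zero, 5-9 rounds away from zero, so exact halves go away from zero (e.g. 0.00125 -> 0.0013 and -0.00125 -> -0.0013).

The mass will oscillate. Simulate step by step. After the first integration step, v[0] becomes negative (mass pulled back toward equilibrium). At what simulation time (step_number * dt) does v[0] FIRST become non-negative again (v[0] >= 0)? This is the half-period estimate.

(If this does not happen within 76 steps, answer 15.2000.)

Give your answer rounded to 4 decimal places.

Answer: 2.4000

Derivation:
Step 0: x=[4.3000] v=[0.0000]
Step 1: x=[4.1497] v=[-0.7517]
Step 2: x=[3.8593] v=[-1.4520]
Step 3: x=[3.4487] v=[-2.0531]
Step 4: x=[2.9459] v=[-2.5139]
Step 5: x=[2.3853] v=[-2.8029]
Step 6: x=[1.8052] v=[-2.9004]
Step 7: x=[1.2453] v=[-2.7997]
Step 8: x=[0.7438] v=[-2.5077]
Step 9: x=[0.3349] v=[-2.0443]
Step 10: x=[0.0467] v=[-1.4412]
Step 11: x=[-0.1012] v=[-0.7397]
Step 12: x=[-0.0987] v=[0.0124]
First v>=0 after going negative at step 12, time=2.4000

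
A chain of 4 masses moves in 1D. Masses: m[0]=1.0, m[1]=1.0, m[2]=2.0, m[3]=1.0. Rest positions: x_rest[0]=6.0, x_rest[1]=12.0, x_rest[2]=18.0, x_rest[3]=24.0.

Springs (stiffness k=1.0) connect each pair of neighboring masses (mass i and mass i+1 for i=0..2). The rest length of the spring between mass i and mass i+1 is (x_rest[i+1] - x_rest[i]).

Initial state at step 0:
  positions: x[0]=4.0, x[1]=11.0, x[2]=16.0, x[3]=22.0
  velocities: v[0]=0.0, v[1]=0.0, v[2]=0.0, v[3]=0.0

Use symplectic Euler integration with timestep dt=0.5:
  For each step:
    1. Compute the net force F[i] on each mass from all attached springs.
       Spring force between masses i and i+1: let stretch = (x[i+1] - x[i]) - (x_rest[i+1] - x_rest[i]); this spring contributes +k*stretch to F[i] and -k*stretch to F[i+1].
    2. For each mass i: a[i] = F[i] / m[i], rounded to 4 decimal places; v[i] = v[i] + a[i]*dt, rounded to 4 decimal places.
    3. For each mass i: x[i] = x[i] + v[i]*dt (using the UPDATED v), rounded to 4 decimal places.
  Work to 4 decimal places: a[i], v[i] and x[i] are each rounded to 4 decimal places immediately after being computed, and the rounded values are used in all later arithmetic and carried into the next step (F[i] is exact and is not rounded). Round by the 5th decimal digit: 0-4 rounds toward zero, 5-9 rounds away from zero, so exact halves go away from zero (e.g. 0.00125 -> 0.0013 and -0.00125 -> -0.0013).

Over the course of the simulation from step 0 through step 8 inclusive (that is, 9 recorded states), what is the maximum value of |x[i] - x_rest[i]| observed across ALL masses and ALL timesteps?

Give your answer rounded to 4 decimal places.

Answer: 2.5234

Derivation:
Step 0: x=[4.0000 11.0000 16.0000 22.0000] v=[0.0000 0.0000 0.0000 0.0000]
Step 1: x=[4.2500 10.5000 16.1250 22.0000] v=[0.5000 -1.0000 0.2500 0.0000]
Step 2: x=[4.5625 9.8438 16.2813 22.0313] v=[0.6250 -1.3125 0.3125 0.0625]
Step 3: x=[4.6954 9.4766 16.3516 22.1251] v=[0.2657 -0.7344 0.1406 0.1875]
Step 4: x=[4.5236 9.6329 16.2842 22.2755] v=[-0.3437 0.3125 -0.1348 0.3008]
Step 5: x=[4.1291 10.1747 16.1343 22.4281] v=[-0.7891 1.0835 -0.2998 0.3052]
Step 6: x=[3.7460 10.6950 16.0262 22.5073] v=[-0.7663 1.0405 -0.2163 0.1583]
Step 7: x=[3.6001 10.8108 16.0618 22.4662] v=[-0.2918 0.2316 0.0712 -0.0823]
Step 8: x=[3.7569 10.4367 16.2416 22.3240] v=[0.3136 -0.7483 0.3596 -0.2845]
Max displacement = 2.5234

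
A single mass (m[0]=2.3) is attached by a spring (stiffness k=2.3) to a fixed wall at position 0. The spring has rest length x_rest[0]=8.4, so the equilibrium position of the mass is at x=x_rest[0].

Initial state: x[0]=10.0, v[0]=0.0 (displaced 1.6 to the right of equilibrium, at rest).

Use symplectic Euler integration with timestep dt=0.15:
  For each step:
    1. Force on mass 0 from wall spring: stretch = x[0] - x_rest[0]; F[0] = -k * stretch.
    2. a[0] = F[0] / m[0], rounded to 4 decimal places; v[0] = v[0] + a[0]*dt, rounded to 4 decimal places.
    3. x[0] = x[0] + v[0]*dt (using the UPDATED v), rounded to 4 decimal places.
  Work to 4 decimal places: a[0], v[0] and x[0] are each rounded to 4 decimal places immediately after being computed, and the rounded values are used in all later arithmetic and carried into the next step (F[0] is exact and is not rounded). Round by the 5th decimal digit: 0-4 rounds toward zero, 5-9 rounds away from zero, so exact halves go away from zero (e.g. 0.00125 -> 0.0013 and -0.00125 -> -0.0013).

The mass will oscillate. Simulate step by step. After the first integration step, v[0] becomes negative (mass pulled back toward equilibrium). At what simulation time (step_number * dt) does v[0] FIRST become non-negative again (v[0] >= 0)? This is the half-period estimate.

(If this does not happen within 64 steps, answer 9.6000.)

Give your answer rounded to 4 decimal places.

Answer: 3.1500

Derivation:
Step 0: x=[10.0000] v=[0.0000]
Step 1: x=[9.9640] v=[-0.2400]
Step 2: x=[9.8928] v=[-0.4746]
Step 3: x=[9.7880] v=[-0.6985]
Step 4: x=[9.6520] v=[-0.9067]
Step 5: x=[9.4878] v=[-1.0945]
Step 6: x=[9.2991] v=[-1.2577]
Step 7: x=[9.0902] v=[-1.3926]
Step 8: x=[8.8658] v=[-1.4961]
Step 9: x=[8.6309] v=[-1.5660]
Step 10: x=[8.3908] v=[-1.6006]
Step 11: x=[8.1509] v=[-1.5992]
Step 12: x=[7.9166] v=[-1.5618]
Step 13: x=[7.6932] v=[-1.4893]
Step 14: x=[7.4857] v=[-1.3833]
Step 15: x=[7.2988] v=[-1.2462]
Step 16: x=[7.1367] v=[-1.0810]
Step 17: x=[7.0030] v=[-0.8915]
Step 18: x=[6.9007] v=[-0.6820]
Step 19: x=[6.8321] v=[-0.4571]
Step 20: x=[6.7988] v=[-0.2219]
Step 21: x=[6.8015] v=[0.0183]
First v>=0 after going negative at step 21, time=3.1500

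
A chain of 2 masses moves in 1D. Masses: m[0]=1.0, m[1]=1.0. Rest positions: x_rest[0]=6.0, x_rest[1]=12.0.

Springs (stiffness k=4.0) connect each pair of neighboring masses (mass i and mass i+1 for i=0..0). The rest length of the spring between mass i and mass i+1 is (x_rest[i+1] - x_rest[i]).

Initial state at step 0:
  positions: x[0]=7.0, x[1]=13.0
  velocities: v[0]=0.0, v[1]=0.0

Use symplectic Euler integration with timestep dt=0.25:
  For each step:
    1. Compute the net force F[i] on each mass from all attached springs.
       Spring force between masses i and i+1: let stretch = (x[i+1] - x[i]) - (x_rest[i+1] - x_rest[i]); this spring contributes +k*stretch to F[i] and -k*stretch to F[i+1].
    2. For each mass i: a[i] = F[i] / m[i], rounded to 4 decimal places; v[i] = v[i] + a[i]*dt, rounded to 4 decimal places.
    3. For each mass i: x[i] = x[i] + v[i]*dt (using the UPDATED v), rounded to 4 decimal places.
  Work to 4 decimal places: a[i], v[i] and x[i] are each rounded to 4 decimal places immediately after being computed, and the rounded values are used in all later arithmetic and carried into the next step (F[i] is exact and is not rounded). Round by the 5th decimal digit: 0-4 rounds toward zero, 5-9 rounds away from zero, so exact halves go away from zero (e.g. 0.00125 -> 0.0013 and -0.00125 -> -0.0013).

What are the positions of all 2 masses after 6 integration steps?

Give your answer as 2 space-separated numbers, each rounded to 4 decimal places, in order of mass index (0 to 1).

Step 0: x=[7.0000 13.0000] v=[0.0000 0.0000]
Step 1: x=[7.0000 13.0000] v=[0.0000 0.0000]
Step 2: x=[7.0000 13.0000] v=[0.0000 0.0000]
Step 3: x=[7.0000 13.0000] v=[0.0000 0.0000]
Step 4: x=[7.0000 13.0000] v=[0.0000 0.0000]
Step 5: x=[7.0000 13.0000] v=[0.0000 0.0000]
Step 6: x=[7.0000 13.0000] v=[0.0000 0.0000]

Answer: 7.0000 13.0000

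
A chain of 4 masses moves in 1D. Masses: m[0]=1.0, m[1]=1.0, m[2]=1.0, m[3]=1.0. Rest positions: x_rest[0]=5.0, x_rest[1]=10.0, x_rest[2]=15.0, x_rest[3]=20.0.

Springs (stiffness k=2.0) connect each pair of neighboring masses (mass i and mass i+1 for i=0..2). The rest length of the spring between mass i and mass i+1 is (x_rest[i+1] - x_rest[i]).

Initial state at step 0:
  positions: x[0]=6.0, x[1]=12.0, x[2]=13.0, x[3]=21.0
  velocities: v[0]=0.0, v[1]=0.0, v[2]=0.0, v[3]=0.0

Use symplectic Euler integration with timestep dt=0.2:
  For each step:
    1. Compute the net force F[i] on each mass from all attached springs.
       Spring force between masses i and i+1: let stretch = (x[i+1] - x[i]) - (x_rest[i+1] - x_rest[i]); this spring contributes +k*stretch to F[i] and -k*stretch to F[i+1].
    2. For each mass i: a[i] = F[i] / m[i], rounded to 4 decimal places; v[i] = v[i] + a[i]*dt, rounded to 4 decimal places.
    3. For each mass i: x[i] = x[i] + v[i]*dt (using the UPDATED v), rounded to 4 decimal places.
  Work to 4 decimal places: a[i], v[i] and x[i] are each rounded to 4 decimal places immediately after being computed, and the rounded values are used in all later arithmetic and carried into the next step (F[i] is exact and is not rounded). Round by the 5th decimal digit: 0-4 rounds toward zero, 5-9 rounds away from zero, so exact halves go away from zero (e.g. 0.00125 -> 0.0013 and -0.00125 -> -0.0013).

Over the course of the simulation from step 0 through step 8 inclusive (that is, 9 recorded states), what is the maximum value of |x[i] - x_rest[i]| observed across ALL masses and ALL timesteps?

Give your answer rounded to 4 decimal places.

Answer: 2.5866

Derivation:
Step 0: x=[6.0000 12.0000 13.0000 21.0000] v=[0.0000 0.0000 0.0000 0.0000]
Step 1: x=[6.0800 11.6000 13.5600 20.7600] v=[0.4000 -2.0000 2.8000 -1.2000]
Step 2: x=[6.2016 10.9152 14.5392 20.3440] v=[0.6080 -3.4240 4.8960 -2.0800]
Step 3: x=[6.3003 10.1432 15.6929 19.8636] v=[0.4934 -3.8598 5.7683 -2.4019]
Step 4: x=[6.3064 9.5078 16.7362 19.4496] v=[0.0306 -3.1771 5.2167 -2.0702]
Step 5: x=[6.1686 9.1945 17.4183 19.2185] v=[-0.6888 -1.5663 3.4107 -1.1556]
Step 6: x=[5.8729 9.2971 17.5866 19.2434] v=[-1.4784 0.5129 0.8413 0.1243]
Step 7: x=[5.4512 9.7889 17.2242 19.5357] v=[-2.1087 2.4590 -1.8118 1.4616]
Step 8: x=[4.9765 10.5285 16.4519 20.0431] v=[-2.3736 3.6980 -3.8613 2.5370]
Max displacement = 2.5866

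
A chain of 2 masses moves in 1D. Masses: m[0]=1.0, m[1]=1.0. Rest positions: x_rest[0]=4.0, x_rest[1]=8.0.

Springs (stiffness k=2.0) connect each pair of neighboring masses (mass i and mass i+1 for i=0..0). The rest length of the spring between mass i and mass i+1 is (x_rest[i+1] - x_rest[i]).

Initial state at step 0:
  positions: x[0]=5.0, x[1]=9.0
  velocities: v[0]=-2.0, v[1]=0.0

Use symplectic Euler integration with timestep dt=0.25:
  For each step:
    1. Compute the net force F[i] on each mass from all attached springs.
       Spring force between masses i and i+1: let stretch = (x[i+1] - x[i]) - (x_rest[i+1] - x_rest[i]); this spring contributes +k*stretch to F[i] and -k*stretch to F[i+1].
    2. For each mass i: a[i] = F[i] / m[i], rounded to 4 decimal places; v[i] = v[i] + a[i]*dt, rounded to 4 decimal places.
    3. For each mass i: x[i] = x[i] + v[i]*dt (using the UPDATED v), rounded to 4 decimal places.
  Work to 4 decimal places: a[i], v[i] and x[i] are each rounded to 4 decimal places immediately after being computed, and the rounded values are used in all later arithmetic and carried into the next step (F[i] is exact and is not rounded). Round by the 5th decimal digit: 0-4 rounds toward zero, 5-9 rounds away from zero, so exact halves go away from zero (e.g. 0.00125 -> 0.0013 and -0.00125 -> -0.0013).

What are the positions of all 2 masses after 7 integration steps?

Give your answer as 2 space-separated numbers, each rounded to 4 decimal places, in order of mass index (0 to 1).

Step 0: x=[5.0000 9.0000] v=[-2.0000 0.0000]
Step 1: x=[4.5000 9.0000] v=[-2.0000 0.0000]
Step 2: x=[4.0625 8.9375] v=[-1.7500 -0.2500]
Step 3: x=[3.7344 8.7656] v=[-1.3125 -0.6875]
Step 4: x=[3.5352 8.4648] v=[-0.7969 -1.2031]
Step 5: x=[3.4522 8.0478] v=[-0.3321 -1.6679]
Step 6: x=[3.4436 7.5564] v=[-0.0343 -1.9657]
Step 7: x=[3.4491 7.0509] v=[0.0221 -2.0221]

Answer: 3.4491 7.0509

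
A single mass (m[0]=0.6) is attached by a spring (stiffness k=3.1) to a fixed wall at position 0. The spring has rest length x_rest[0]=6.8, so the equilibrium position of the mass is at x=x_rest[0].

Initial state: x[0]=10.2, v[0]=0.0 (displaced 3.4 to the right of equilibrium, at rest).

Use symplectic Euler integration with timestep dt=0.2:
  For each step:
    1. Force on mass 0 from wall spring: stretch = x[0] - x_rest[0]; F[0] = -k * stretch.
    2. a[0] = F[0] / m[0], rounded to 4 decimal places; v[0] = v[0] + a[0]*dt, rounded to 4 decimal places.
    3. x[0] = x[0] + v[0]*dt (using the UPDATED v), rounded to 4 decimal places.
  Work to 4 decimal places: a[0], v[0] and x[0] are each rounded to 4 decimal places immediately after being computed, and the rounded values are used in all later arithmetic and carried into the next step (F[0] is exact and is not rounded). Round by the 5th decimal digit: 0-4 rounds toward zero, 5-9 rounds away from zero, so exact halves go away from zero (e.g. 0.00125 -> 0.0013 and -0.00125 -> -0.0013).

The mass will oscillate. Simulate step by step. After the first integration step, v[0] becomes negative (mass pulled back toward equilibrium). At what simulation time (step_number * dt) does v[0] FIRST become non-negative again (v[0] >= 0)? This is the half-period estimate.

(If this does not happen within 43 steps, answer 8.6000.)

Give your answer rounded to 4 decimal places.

Answer: 1.4000

Derivation:
Step 0: x=[10.2000] v=[0.0000]
Step 1: x=[9.4973] v=[-3.5133]
Step 2: x=[8.2372] v=[-6.3005]
Step 3: x=[6.6801] v=[-7.7856]
Step 4: x=[5.1478] v=[-7.6617]
Step 5: x=[3.9569] v=[-5.9544]
Step 6: x=[3.3536] v=[-3.0165]
Step 7: x=[3.4626] v=[0.5448]
First v>=0 after going negative at step 7, time=1.4000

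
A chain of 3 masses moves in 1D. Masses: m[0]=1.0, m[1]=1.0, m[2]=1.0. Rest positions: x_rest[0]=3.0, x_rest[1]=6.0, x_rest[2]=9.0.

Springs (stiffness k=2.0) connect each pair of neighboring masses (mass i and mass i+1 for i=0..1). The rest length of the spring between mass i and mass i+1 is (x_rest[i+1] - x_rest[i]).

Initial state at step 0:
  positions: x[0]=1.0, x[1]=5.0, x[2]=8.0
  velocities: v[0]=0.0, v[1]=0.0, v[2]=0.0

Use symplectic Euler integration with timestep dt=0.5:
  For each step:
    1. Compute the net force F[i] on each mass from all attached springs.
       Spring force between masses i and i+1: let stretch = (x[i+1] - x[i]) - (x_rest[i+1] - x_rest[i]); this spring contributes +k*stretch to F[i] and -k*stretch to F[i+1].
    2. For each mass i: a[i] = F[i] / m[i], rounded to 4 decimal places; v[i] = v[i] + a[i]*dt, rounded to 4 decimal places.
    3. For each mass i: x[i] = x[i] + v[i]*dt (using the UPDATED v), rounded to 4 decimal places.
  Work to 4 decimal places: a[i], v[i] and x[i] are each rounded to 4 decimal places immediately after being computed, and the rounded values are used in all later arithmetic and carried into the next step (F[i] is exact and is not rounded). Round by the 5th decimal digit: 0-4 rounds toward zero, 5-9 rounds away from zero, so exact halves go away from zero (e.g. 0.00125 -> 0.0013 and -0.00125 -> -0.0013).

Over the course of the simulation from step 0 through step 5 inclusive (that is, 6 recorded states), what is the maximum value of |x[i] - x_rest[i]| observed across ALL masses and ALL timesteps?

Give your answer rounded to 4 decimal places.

Answer: 2.0625

Derivation:
Step 0: x=[1.0000 5.0000 8.0000] v=[0.0000 0.0000 0.0000]
Step 1: x=[1.5000 4.5000 8.0000] v=[1.0000 -1.0000 0.0000]
Step 2: x=[2.0000 4.2500 7.7500] v=[1.0000 -0.5000 -0.5000]
Step 3: x=[2.1250 4.6250 7.2500] v=[0.2500 0.7500 -1.0000]
Step 4: x=[2.0000 5.0625 6.9375] v=[-0.2500 0.8750 -0.6250]
Step 5: x=[1.9063 4.9063 7.1875] v=[-0.1875 -0.3125 0.5000]
Max displacement = 2.0625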